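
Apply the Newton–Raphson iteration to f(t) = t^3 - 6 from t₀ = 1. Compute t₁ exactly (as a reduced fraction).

8/3

f'(t) = 3t^2.
f(1) = -5, f'(1) = 3, so t₁ = 1 - (-5)/3 = 8/3.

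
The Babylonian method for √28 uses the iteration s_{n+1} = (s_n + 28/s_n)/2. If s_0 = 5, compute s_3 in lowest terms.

62921681/11891080

s_1 = (5 + 28/5)/2 = 53/10.
s_2 = (53/10 + 28/(53/10))/2 = 5609/1060.
s_3 = (5609/1060 + 28/(5609/1060))/2 = 62921681/11891080.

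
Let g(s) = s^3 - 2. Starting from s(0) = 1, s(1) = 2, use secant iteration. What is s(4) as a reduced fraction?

g(1) = -1, g(2) = 6. s(2) = 2 - 6·(2 - 1)/(6 - (-1)) = 8/7.
g(2) = 6, g(8/7) = -174/343. s(3) = (8/7) - (-174/343)·((8/7) - 2)/((-174/343) - 6) = 75/62.
g(8/7) = -174/343, g(75/62) = -54781/238328. s(4) = (75/62) - (-54781/238328)·((75/62) - (8/7))/((-54781/238328) - (-174/343)) = 989312/782041.

989312/782041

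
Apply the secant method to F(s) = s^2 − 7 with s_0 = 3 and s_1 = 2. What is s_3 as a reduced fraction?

F(3) = 2, F(2) = −3. s_2 = 2 − (−3)·(2 − 3)/((−3) − 2) = 13/5.
F(2) = −3, F(13/5) = −6/25. s_3 = (13/5) − (−6/25)·((13/5) − 2)/((−6/25) − (−3)) = 61/23.

61/23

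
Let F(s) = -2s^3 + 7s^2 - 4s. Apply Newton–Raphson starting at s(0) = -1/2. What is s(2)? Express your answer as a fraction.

-15633/419650

F'(s) = -6s^2 + 14s - 4.
F(-1/2) = 4, F'(-1/2) = -25/2, so s(1) = (-1/2) - 4/(-25/2) = -9/50.
F(-9/50) = 14976/15625, F'(-9/50) = -8393/1250, so s(2) = (-9/50) - (14976/15625)/(-8393/1250) = -15633/419650.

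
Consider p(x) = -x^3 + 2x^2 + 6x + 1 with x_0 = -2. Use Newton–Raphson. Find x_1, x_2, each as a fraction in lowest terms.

p'(x) = -3x^2 + 4x + 6.
p(-2) = 5, p'(-2) = -14, so x_1 = (-2) - 5/(-14) = -23/14.
p(-23/14) = 2675/2744, p'(-23/14) = -1699/196, so x_2 = (-23/14) - (2675/2744)/(-1699/196) = -18201/11893.

x_1 = -23/14, x_2 = -18201/11893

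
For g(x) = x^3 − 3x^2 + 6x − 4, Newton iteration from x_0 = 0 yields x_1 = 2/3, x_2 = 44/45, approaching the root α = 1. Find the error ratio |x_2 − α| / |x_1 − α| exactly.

x_1 − α = 2/3 − 1 = −1/3, so |x_1 − α| = 1/3.
x_2 − α = 44/45 − 1 = −1/45, so |x_2 − α| = 1/45.
Ratio = (1/45) / (1/3) = 1/15.

1/15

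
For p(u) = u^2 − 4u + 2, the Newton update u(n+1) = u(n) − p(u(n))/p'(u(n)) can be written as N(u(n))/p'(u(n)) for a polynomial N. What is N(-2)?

2

p'(u) = 2u − 4.
N(u) = u·p'(u) − p(u) = u·(2u − 4) − (u^2 − 4u + 2) = u^2 − 2.
N(-2) = 2.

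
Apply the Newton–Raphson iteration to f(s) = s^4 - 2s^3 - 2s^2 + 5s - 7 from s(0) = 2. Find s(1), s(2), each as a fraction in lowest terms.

s(1) = 3, s(2) = 124/47

f'(s) = 4s^3 - 6s^2 - 4s + 5.
f(2) = -5, f'(2) = 5, so s(1) = 2 - (-5)/5 = 3.
f(3) = 17, f'(3) = 47, so s(2) = 3 - 17/47 = 124/47.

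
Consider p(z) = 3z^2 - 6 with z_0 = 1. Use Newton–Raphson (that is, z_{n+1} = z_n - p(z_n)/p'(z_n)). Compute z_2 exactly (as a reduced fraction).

17/12

p'(z) = 6z.
p(1) = -3, p'(1) = 6, so z_1 = 1 - (-3)/6 = 3/2.
p(3/2) = 3/4, p'(3/2) = 9, so z_2 = (3/2) - (3/4)/9 = 17/12.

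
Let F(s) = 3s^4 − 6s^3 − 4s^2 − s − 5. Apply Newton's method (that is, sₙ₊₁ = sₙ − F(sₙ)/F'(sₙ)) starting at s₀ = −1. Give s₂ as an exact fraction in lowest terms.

F'(s) = 12s^3 − 18s^2 − 8s − 1.
F(−1) = 1, F'(−1) = −23, so s₁ = (−1) − 1/(−23) = −22/23.
F(−22/23) = 16517/279841, F'(−22/23) = −247215/12167, so s₂ = (−22/23) − (16517/279841)/(−247215/12167) = −5422213/5685945.

−5422213/5685945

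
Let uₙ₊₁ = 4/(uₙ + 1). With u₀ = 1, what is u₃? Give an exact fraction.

12/7

u₁ = 4/(1 + 1) = 2.
u₂ = 4/(2 + 1) = 4/3.
u₃ = 4/(4/3 + 1) = 12/7.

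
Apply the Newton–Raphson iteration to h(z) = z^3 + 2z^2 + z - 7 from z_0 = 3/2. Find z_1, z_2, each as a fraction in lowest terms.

h'(z) = 3z^2 + 4z + 1.
h(3/2) = 19/8, h'(3/2) = 55/4, so z_1 = (3/2) - (19/8)/(55/4) = 73/55.
h(73/55) = 31407/166375, h'(73/55) = 35072/3025, so z_2 = (73/55) - (31407/166375)/(35072/3025) = 2528849/1928960.

z_1 = 73/55, z_2 = 2528849/1928960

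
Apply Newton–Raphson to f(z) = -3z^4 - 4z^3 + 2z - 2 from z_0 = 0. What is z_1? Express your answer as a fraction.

f'(z) = -12z^3 - 12z^2 + 2.
f(0) = -2, f'(0) = 2, so z_1 = 0 - (-2)/2 = 1.

1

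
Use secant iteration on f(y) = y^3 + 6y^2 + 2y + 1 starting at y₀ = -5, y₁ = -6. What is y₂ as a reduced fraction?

-151/27

f(-5) = 16, f(-6) = -11. y₂ = (-6) - (-11)·((-6) - (-5))/((-11) - 16) = -151/27.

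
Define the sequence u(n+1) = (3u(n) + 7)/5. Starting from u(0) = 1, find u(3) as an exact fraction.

74/25

u(1) = (3·1 + 7)/5 = 2.
u(2) = (3·2 + 7)/5 = 13/5.
u(3) = (3·(13/5) + 7)/5 = 74/25.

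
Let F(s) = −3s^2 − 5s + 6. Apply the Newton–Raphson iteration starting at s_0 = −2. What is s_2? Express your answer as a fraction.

F'(s) = −6s − 5.
F(−2) = 4, F'(−2) = 7, so s_1 = (−2) − 4/7 = −18/7.
F(−18/7) = −48/49, F'(−18/7) = 73/7, so s_2 = (−18/7) − (−48/49)/(73/7) = −1266/511.

−1266/511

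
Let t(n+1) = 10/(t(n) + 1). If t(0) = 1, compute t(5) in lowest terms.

190/59

t(1) = 10/(1 + 1) = 5.
t(2) = 10/(5 + 1) = 5/3.
t(3) = 10/(5/3 + 1) = 15/4.
t(4) = 10/(15/4 + 1) = 40/19.
t(5) = 10/(40/19 + 1) = 190/59.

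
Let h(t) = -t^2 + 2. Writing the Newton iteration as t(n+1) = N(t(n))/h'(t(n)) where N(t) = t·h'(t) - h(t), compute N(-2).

h'(t) = -2t.
N(t) = t·h'(t) - h(t) = t·(-2t) - (-t^2 + 2) = -t^2 - 2.
N(-2) = -6.

-6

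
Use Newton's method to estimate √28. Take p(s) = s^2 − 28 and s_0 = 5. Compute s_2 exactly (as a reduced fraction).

5609/1060

p'(s) = 2s.
p(5) = −3, p'(5) = 10, so s_1 = 5 − (−3)/10 = 53/10.
p(53/10) = 9/100, p'(53/10) = 53/5, so s_2 = (53/10) − (9/100)/(53/5) = 5609/1060.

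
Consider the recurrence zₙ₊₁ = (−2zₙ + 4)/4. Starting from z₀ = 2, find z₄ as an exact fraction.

z₁ = (−2·2 + 4)/4 = 0.
z₂ = (−2·0 + 4)/4 = 1.
z₃ = (−2·1 + 4)/4 = 1/2.
z₄ = (−2·(1/2) + 4)/4 = 3/4.

3/4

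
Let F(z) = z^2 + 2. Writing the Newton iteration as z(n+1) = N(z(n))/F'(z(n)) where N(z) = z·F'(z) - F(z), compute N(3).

F'(z) = 2z.
N(z) = z·F'(z) - F(z) = z·(2z) - (z^2 + 2) = z^2 - 2.
N(3) = 7.

7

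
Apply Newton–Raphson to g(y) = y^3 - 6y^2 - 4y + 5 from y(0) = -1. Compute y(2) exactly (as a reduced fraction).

g'(y) = 3y^2 - 12y - 4.
g(-1) = 2, g'(-1) = 11, so y(1) = (-1) - 2/11 = -13/11.
g(-13/11) = -404/1331, g'(-13/11) = 1739/121, so y(2) = (-13/11) - (-404/1331)/(1739/121) = -22203/19129.

-22203/19129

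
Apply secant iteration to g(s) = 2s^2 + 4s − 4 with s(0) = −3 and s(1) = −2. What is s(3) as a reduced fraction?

−11/4

g(−3) = 2, g(−2) = −4. s(2) = (−2) − (−4)·((−2) − (−3))/((−4) − 2) = −8/3.
g(−2) = −4, g(−8/3) = −4/9. s(3) = (−8/3) − (−4/9)·((−8/3) − (−2))/((−4/9) − (−4)) = −11/4.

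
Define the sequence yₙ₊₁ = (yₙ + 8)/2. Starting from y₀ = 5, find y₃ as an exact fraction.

y₁ = (5 + 8)/2 = 13/2.
y₂ = ((13/2) + 8)/2 = 29/4.
y₃ = ((29/4) + 8)/2 = 61/8.

61/8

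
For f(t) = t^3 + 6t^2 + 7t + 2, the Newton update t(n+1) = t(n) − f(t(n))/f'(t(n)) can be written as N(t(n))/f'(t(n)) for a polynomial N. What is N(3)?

f'(t) = 3t^2 + 12t + 7.
N(t) = t·f'(t) − f(t) = t·(3t^2 + 12t + 7) − (t^3 + 6t^2 + 7t + 2) = 2t^3 + 6t^2 − 2.
N(3) = 106.

106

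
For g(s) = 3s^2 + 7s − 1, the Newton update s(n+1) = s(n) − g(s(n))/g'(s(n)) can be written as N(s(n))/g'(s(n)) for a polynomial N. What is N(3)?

28

g'(s) = 6s + 7.
N(s) = s·g'(s) − g(s) = s·(6s + 7) − (3s^2 + 7s − 1) = 3s^2 + 1.
N(3) = 28.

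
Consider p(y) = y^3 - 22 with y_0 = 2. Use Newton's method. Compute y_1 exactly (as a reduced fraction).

19/6

p'(y) = 3y^2.
p(2) = -14, p'(2) = 12, so y_1 = 2 - (-14)/12 = 19/6.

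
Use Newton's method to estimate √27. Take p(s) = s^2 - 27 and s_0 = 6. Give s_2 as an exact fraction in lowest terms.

291/56

p'(s) = 2s.
p(6) = 9, p'(6) = 12, so s_1 = 6 - 9/12 = 21/4.
p(21/4) = 9/16, p'(21/4) = 21/2, so s_2 = (21/4) - (9/16)/(21/2) = 291/56.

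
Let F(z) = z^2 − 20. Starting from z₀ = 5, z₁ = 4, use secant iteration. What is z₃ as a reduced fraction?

85/19

F(5) = 5, F(4) = −4. z₂ = 4 − (−4)·(4 − 5)/((−4) − 5) = 40/9.
F(4) = −4, F(40/9) = −20/81. z₃ = (40/9) − (−20/81)·((40/9) − 4)/((−20/81) − (−4)) = 85/19.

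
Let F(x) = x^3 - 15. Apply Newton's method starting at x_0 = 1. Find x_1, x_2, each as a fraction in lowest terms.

x_1 = 17/3, x_2 = 10231/2601

F'(x) = 3x^2.
F(1) = -14, F'(1) = 3, so x_1 = 1 - (-14)/3 = 17/3.
F(17/3) = 4508/27, F'(17/3) = 289/3, so x_2 = (17/3) - (4508/27)/(289/3) = 10231/2601.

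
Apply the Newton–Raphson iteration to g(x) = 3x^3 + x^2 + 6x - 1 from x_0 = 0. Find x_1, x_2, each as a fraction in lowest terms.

g'(x) = 9x^2 + 2x + 6.
g(0) = -1, g'(0) = 6, so x_1 = 0 - (-1)/6 = 1/6.
g(1/6) = 1/24, g'(1/6) = 79/12, so x_2 = (1/6) - (1/24)/(79/12) = 38/237.

x_1 = 1/6, x_2 = 38/237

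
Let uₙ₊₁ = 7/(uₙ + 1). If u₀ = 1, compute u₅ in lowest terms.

602/247

u₁ = 7/(1 + 1) = 7/2.
u₂ = 7/(7/2 + 1) = 14/9.
u₃ = 7/(14/9 + 1) = 63/23.
u₄ = 7/(63/23 + 1) = 161/86.
u₅ = 7/(161/86 + 1) = 602/247.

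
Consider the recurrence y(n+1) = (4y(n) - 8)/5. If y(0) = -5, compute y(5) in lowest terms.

-21928/3125

y(1) = (4·(-5) - 8)/5 = -28/5.
y(2) = (4·(-28/5) - 8)/5 = -152/25.
y(3) = (4·(-152/25) - 8)/5 = -808/125.
y(4) = (4·(-808/125) - 8)/5 = -4232/625.
y(5) = (4·(-4232/625) - 8)/5 = -21928/3125.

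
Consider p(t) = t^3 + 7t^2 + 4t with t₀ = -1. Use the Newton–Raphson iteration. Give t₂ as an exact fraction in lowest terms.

-325/511

p'(t) = 3t^2 + 14t + 4.
p(-1) = 2, p'(-1) = -7, so t₁ = (-1) - 2/(-7) = -5/7.
p(-5/7) = 120/343, p'(-5/7) = -219/49, so t₂ = (-5/7) - (120/343)/(-219/49) = -325/511.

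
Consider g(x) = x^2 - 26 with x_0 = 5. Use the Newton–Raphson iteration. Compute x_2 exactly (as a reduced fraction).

5201/1020

g'(x) = 2x.
g(5) = -1, g'(5) = 10, so x_1 = 5 - (-1)/10 = 51/10.
g(51/10) = 1/100, g'(51/10) = 51/5, so x_2 = (51/10) - (1/100)/(51/5) = 5201/1020.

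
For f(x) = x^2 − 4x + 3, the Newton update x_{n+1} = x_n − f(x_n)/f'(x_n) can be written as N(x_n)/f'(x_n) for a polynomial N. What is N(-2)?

1

f'(x) = 2x − 4.
N(x) = x·f'(x) − f(x) = x·(2x − 4) − (x^2 − 4x + 3) = x^2 − 3.
N(-2) = 1.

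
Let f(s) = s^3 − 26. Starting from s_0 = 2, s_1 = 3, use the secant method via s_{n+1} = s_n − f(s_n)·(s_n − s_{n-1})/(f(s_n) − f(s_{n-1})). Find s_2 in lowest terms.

56/19

f(2) = −18, f(3) = 1. s_2 = 3 − 1·(3 − 2)/(1 − (−18)) = 56/19.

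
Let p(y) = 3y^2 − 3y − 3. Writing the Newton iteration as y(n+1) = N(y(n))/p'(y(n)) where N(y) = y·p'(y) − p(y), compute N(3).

p'(y) = 6y − 3.
N(y) = y·p'(y) − p(y) = y·(6y − 3) − (3y^2 − 3y − 3) = 3y^2 + 3.
N(3) = 30.

30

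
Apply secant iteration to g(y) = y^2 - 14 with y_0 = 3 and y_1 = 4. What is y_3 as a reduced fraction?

g(3) = -5, g(4) = 2. y_2 = 4 - 2·(4 - 3)/(2 - (-5)) = 26/7.
g(4) = 2, g(26/7) = -10/49. y_3 = (26/7) - (-10/49)·((26/7) - 4)/((-10/49) - 2) = 101/27.

101/27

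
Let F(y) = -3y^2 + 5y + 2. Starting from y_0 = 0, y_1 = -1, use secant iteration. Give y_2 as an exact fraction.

-1/4

F(0) = 2, F(-1) = -6. y_2 = (-1) - (-6)·((-1) - 0)/((-6) - 2) = -1/4.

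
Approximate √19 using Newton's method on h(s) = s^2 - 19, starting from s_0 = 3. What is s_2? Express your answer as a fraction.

h'(s) = 2s.
h(3) = -10, h'(3) = 6, so s_1 = 3 - (-10)/6 = 14/3.
h(14/3) = 25/9, h'(14/3) = 28/3, so s_2 = (14/3) - (25/9)/(28/3) = 367/84.

367/84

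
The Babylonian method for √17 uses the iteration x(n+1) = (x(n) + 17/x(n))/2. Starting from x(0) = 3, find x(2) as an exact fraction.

161/39

x(1) = (3 + 17/3)/2 = 13/3.
x(2) = (13/3 + 17/(13/3))/2 = 161/39.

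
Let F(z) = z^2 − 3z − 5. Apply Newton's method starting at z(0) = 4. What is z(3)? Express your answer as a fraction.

411481/98145

F'(z) = 2z − 3.
F(4) = −1, F'(4) = 5, so z(1) = 4 − (−1)/5 = 21/5.
F(21/5) = 1/25, F'(21/5) = 27/5, so z(2) = (21/5) − (1/25)/(27/5) = 566/135.
F(566/135) = 1/18225, F'(566/135) = 727/135, so z(3) = (566/135) − (1/18225)/(727/135) = 411481/98145.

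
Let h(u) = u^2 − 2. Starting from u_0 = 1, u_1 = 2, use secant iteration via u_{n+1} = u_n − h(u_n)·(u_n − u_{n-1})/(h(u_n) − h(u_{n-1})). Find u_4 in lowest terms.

58/41

h(1) = −1, h(2) = 2. u_2 = 2 − 2·(2 − 1)/(2 − (−1)) = 4/3.
h(2) = 2, h(4/3) = −2/9. u_3 = (4/3) − (−2/9)·((4/3) − 2)/((−2/9) − 2) = 7/5.
h(4/3) = −2/9, h(7/5) = −1/25. u_4 = (7/5) − (−1/25)·((7/5) − (4/3))/((−1/25) − (−2/9)) = 58/41.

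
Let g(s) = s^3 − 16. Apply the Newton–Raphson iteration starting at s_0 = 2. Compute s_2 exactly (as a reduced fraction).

g'(s) = 3s^2.
g(2) = −8, g'(2) = 12, so s_1 = 2 − (−8)/12 = 8/3.
g(8/3) = 80/27, g'(8/3) = 64/3, so s_2 = (8/3) − (80/27)/(64/3) = 91/36.

91/36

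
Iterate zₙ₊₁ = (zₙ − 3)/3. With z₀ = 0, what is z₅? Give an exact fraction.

−121/81

z₁ = (0 − 3)/3 = −1.
z₂ = ((−1) − 3)/3 = −4/3.
z₃ = ((−4/3) − 3)/3 = −13/9.
z₄ = ((−13/9) − 3)/3 = −40/27.
z₅ = ((−40/27) − 3)/3 = −121/81.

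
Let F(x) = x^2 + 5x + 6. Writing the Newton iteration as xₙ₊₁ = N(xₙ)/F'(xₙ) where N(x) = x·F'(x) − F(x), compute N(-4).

10

F'(x) = 2x + 5.
N(x) = x·F'(x) − F(x) = x·(2x + 5) − (x^2 + 5x + 6) = x^2 − 6.
N(-4) = 10.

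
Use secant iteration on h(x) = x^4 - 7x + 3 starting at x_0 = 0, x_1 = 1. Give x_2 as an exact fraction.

h(0) = 3, h(1) = -3. x_2 = 1 - (-3)·(1 - 0)/((-3) - 3) = 1/2.

1/2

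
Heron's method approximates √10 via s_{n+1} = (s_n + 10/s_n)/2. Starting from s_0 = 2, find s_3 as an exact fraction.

s_1 = (2 + 10/2)/2 = 7/2.
s_2 = (7/2 + 10/(7/2))/2 = 89/28.
s_3 = (89/28 + 10/(89/28))/2 = 15761/4984.

15761/4984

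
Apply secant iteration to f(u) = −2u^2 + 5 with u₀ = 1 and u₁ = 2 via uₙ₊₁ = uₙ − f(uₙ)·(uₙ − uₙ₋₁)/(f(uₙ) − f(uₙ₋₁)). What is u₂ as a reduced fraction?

f(1) = 3, f(2) = −3. u₂ = 2 − (−3)·(2 − 1)/((−3) − 3) = 3/2.

3/2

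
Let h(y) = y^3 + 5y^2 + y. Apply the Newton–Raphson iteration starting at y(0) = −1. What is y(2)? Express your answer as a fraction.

−4/13

h'(y) = 3y^2 + 10y + 1.
h(−1) = 3, h'(−1) = −6, so y(1) = (−1) − 3/(−6) = −1/2.
h(−1/2) = 5/8, h'(−1/2) = −13/4, so y(2) = (−1/2) − (5/8)/(−13/4) = −4/13.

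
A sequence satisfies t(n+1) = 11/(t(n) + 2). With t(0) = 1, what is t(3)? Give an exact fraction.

187/67

t(1) = 11/(1 + 2) = 11/3.
t(2) = 11/(11/3 + 2) = 33/17.
t(3) = 11/(33/17 + 2) = 187/67.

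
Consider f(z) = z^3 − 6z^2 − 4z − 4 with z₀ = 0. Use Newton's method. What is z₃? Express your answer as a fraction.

45/11

f'(z) = 3z^2 − 12z − 4.
f(0) = −4, f'(0) = −4, so z₁ = 0 − (−4)/(−4) = −1.
f(−1) = −7, f'(−1) = 11, so z₂ = (−1) − (−7)/11 = −4/11.
f(−4/11) = −4508/1331, f'(−4/11) = 92/121, so z₃ = (−4/11) − (−4508/1331)/(92/121) = 45/11.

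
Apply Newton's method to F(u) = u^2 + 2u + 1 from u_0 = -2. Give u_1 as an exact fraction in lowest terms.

F'(u) = 2u + 2.
F(-2) = 1, F'(-2) = -2, so u_1 = (-2) - 1/(-2) = -3/2.

-3/2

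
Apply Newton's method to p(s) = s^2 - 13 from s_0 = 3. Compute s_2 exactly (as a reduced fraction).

119/33

p'(s) = 2s.
p(3) = -4, p'(3) = 6, so s_1 = 3 - (-4)/6 = 11/3.
p(11/3) = 4/9, p'(11/3) = 22/3, so s_2 = (11/3) - (4/9)/(22/3) = 119/33.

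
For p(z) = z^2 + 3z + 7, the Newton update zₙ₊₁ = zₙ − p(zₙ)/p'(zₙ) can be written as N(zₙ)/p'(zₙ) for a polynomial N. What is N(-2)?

p'(z) = 2z + 3.
N(z) = z·p'(z) − p(z) = z·(2z + 3) − (z^2 + 3z + 7) = z^2 − 7.
N(-2) = −3.

−3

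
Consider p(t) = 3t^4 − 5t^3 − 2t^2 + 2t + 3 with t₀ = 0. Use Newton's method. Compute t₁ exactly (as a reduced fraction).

−3/2

p'(t) = 12t^3 − 15t^2 − 4t + 2.
p(0) = 3, p'(0) = 2, so t₁ = 0 − 3/2 = −3/2.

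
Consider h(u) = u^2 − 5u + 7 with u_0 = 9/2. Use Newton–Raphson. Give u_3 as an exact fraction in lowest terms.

h'(u) = 2u − 5.
h(9/2) = 19/4, h'(9/2) = 4, so u_1 = (9/2) − (19/4)/4 = 53/16.
h(53/16) = 361/256, h'(53/16) = 13/8, so u_2 = (53/16) − (361/256)/(13/8) = 1017/416.
h(1017/416) = 130321/173056, h'(1017/416) = −23/208, so u_3 = (1017/416) − (130321/173056)/(−23/208) = 177103/19136.

177103/19136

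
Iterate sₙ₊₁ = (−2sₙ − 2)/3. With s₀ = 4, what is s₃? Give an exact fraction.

−46/27

s₁ = (−2·4 − 2)/3 = −10/3.
s₂ = (−2·(−10/3) − 2)/3 = 14/9.
s₃ = (−2·(14/9) − 2)/3 = −46/27.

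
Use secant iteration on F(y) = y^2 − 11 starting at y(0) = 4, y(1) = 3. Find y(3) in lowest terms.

73/22

F(4) = 5, F(3) = −2. y(2) = 3 − (−2)·(3 − 4)/((−2) − 5) = 23/7.
F(3) = −2, F(23/7) = −10/49. y(3) = (23/7) − (−10/49)·((23/7) − 3)/((−10/49) − (−2)) = 73/22.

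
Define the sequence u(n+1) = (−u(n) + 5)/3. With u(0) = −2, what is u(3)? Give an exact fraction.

u(1) = (−(−2) + 5)/3 = 7/3.
u(2) = (−(7/3) + 5)/3 = 8/9.
u(3) = (−(8/9) + 5)/3 = 37/27.

37/27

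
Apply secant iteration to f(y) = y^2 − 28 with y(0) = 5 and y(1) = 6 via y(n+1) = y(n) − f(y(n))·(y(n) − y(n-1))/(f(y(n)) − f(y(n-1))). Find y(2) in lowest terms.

f(5) = −3, f(6) = 8. y(2) = 6 − 8·(6 − 5)/(8 − (−3)) = 58/11.

58/11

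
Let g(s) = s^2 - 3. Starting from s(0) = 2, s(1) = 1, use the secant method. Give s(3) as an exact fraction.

7/4

g(2) = 1, g(1) = -2. s(2) = 1 - (-2)·(1 - 2)/((-2) - 1) = 5/3.
g(1) = -2, g(5/3) = -2/9. s(3) = (5/3) - (-2/9)·((5/3) - 1)/((-2/9) - (-2)) = 7/4.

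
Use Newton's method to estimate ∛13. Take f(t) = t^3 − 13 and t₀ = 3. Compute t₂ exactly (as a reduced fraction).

f'(t) = 3t^2.
f(3) = 14, f'(3) = 27, so t₁ = 3 − 14/27 = 67/27.
f(67/27) = 44884/19683, f'(67/27) = 4489/243, so t₂ = (67/27) − (44884/19683)/(4489/243) = 857405/363609.

857405/363609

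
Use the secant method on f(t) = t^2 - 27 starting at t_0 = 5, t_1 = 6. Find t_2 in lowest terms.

f(5) = -2, f(6) = 9. t_2 = 6 - 9·(6 - 5)/(9 - (-2)) = 57/11.

57/11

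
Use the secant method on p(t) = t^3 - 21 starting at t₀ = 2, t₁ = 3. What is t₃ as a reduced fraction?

8035/2919

p(2) = -13, p(3) = 6. t₂ = 3 - 6·(3 - 2)/(6 - (-13)) = 51/19.
p(3) = 6, p(51/19) = -11388/6859. t₃ = (51/19) - (-11388/6859)·((51/19) - 3)/((-11388/6859) - 6) = 8035/2919.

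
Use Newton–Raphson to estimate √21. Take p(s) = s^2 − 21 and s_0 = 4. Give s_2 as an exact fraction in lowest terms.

p'(s) = 2s.
p(4) = −5, p'(4) = 8, so s_1 = 4 − (−5)/8 = 37/8.
p(37/8) = 25/64, p'(37/8) = 37/4, so s_2 = (37/8) − (25/64)/(37/4) = 2713/592.

2713/592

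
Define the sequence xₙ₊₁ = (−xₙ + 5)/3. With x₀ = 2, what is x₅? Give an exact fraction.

101/81

x₁ = (−2 + 5)/3 = 1.
x₂ = (−1 + 5)/3 = 4/3.
x₃ = (−(4/3) + 5)/3 = 11/9.
x₄ = (−(11/9) + 5)/3 = 34/27.
x₅ = (−(34/27) + 5)/3 = 101/81.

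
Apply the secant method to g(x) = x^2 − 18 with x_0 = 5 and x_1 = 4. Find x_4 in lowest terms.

11960/2819

g(5) = 7, g(4) = −2. x_2 = 4 − (−2)·(4 − 5)/((−2) − 7) = 38/9.
g(4) = −2, g(38/9) = −14/81. x_3 = (38/9) − (−14/81)·((38/9) − 4)/((−14/81) − (−2)) = 157/37.
g(38/9) = −14/81, g(157/37) = 7/1369. x_4 = (157/37) − (7/1369)·((157/37) − (38/9))/((7/1369) − (−14/81)) = 11960/2819.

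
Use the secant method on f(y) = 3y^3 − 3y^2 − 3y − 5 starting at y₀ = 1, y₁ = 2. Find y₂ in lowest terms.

f(1) = −8, f(2) = 1. y₂ = 2 − 1·(2 − 1)/(1 − (−8)) = 17/9.

17/9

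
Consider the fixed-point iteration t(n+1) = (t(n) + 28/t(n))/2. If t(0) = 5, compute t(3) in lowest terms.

t(1) = (5 + 28/5)/2 = 53/10.
t(2) = (53/10 + 28/(53/10))/2 = 5609/1060.
t(3) = (5609/1060 + 28/(5609/1060))/2 = 62921681/11891080.

62921681/11891080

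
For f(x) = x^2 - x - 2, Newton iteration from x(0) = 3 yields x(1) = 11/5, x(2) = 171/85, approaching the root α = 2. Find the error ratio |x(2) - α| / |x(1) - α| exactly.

1/17

x(1) - α = 11/5 - 2 = 1/5, so |x(1) - α| = 1/5.
x(2) - α = 171/85 - 2 = 1/85, so |x(2) - α| = 1/85.
Ratio = (1/85) / (1/5) = 1/17.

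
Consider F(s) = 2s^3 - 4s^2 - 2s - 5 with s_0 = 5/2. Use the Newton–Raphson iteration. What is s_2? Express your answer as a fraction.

1709555/630788

F'(s) = 6s^2 - 8s - 2.
F(5/2) = -15/4, F'(5/2) = 31/2, so s_1 = (5/2) - (-15/4)/(31/2) = 85/31.
F(85/31) = 20025/29791, F'(85/31) = 20348/961, so s_2 = (85/31) - (20025/29791)/(20348/961) = 1709555/630788.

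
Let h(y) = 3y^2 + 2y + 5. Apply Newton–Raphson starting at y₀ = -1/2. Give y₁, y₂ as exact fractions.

h'(y) = 6y + 2.
h(-1/2) = 19/4, h'(-1/2) = -1, so y₁ = (-1/2) - (19/4)/(-1) = 17/4.
h(17/4) = 1083/16, h'(17/4) = 55/2, so y₂ = (17/4) - (1083/16)/(55/2) = 787/440.

y₁ = 17/4, y₂ = 787/440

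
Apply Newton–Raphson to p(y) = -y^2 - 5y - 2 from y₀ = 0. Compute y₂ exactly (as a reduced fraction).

p'(y) = -2y - 5.
p(0) = -2, p'(0) = -5, so y₁ = 0 - (-2)/(-5) = -2/5.
p(-2/5) = -4/25, p'(-2/5) = -21/5, so y₂ = (-2/5) - (-4/25)/(-21/5) = -46/105.

-46/105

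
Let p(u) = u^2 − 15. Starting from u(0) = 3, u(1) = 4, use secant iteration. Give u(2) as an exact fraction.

27/7

p(3) = −6, p(4) = 1. u(2) = 4 − 1·(4 − 3)/(1 − (−6)) = 27/7.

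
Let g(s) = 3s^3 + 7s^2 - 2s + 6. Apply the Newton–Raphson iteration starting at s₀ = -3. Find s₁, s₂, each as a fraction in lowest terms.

g'(s) = 9s^2 + 14s - 2.
g(-3) = -6, g'(-3) = 37, so s₁ = (-3) - (-6)/37 = -105/37.
g(-105/37) = -25992/50653, g'(-105/37) = 42097/1369, so s₂ = (-105/37) - (-25992/50653)/(42097/1369) = -4394193/1557589.

s₁ = -105/37, s₂ = -4394193/1557589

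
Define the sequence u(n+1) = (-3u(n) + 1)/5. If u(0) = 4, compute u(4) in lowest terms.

392/625

u(1) = (-3·4 + 1)/5 = -11/5.
u(2) = (-3·(-11/5) + 1)/5 = 38/25.
u(3) = (-3·(38/25) + 1)/5 = -89/125.
u(4) = (-3·(-89/125) + 1)/5 = 392/625.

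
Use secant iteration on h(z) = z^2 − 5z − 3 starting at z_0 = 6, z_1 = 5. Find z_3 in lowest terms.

61/11

h(6) = 3, h(5) = −3. z_2 = 5 − (−3)·(5 − 6)/((−3) − 3) = 11/2.
h(5) = −3, h(11/2) = −1/4. z_3 = (11/2) − (−1/4)·((11/2) − 5)/((−1/4) − (−3)) = 61/11.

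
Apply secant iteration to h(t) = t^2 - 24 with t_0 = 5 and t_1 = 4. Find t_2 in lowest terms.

h(5) = 1, h(4) = -8. t_2 = 4 - (-8)·(4 - 5)/((-8) - 1) = 44/9.

44/9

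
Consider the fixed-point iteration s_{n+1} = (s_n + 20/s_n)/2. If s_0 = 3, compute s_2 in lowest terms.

1561/348

s_1 = (3 + 20/3)/2 = 29/6.
s_2 = (29/6 + 20/(29/6))/2 = 1561/348.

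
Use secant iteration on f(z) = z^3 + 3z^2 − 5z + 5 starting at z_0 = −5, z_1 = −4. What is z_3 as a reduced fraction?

−81205/18409

f(−5) = −20, f(−4) = 9. z_2 = (−4) − 9·((−4) − (−5))/(9 − (−20)) = −125/29.
f(−4) = 9, f(−125/29) = 53820/24389. z_3 = (−125/29) − (53820/24389)·((−125/29) − (−4))/((53820/24389) − 9) = −81205/18409.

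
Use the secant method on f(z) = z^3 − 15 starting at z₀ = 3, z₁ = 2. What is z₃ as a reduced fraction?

f(3) = 12, f(2) = −7. z₂ = 2 − (−7)·(2 − 3)/((−7) − 12) = 45/19.
f(2) = −7, f(45/19) = −11760/6859. z₃ = (45/19) − (−11760/6859)·((45/19) − 2)/((−11760/6859) − (−7)) = 12885/5179.

12885/5179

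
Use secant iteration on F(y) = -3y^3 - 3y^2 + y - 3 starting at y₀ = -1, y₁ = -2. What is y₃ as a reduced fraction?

-2703/1775

F(-1) = -4, F(-2) = 7. y₂ = (-2) - 7·((-2) - (-1))/(7 - (-4)) = -15/11.
F(-2) = 7, F(-15/11) = -3108/1331. y₃ = (-15/11) - (-3108/1331)·((-15/11) - (-2))/((-3108/1331) - 7) = -2703/1775.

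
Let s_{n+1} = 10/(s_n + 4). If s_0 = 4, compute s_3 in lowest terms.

105/62

s_1 = 10/(4 + 4) = 5/4.
s_2 = 10/(5/4 + 4) = 40/21.
s_3 = 10/(40/21 + 4) = 105/62.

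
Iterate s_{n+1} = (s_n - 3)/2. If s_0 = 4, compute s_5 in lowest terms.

-89/32

s_1 = (4 - 3)/2 = 1/2.
s_2 = ((1/2) - 3)/2 = -5/4.
s_3 = ((-5/4) - 3)/2 = -17/8.
s_4 = ((-17/8) - 3)/2 = -41/16.
s_5 = ((-41/16) - 3)/2 = -89/32.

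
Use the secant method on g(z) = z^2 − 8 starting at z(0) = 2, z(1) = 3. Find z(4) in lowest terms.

577/204

g(2) = −4, g(3) = 1. z(2) = 3 − 1·(3 − 2)/(1 − (−4)) = 14/5.
g(3) = 1, g(14/5) = −4/25. z(3) = (14/5) − (−4/25)·((14/5) − 3)/((−4/25) − 1) = 82/29.
g(14/5) = −4/25, g(82/29) = −4/841. z(4) = (82/29) − (−4/841)·((82/29) − (14/5))/((−4/841) − (−4/25)) = 577/204.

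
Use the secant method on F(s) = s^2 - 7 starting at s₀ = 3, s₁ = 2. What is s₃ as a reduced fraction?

61/23

F(3) = 2, F(2) = -3. s₂ = 2 - (-3)·(2 - 3)/((-3) - 2) = 13/5.
F(2) = -3, F(13/5) = -6/25. s₃ = (13/5) - (-6/25)·((13/5) - 2)/((-6/25) - (-3)) = 61/23.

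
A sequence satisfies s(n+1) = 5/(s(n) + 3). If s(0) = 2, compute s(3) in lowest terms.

s(1) = 5/(2 + 3) = 1.
s(2) = 5/(1 + 3) = 5/4.
s(3) = 5/(5/4 + 3) = 20/17.

20/17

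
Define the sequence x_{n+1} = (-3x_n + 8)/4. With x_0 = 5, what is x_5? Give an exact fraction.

233/1024

x_1 = (-3·5 + 8)/4 = -7/4.
x_2 = (-3·(-7/4) + 8)/4 = 53/16.
x_3 = (-3·(53/16) + 8)/4 = -31/64.
x_4 = (-3·(-31/64) + 8)/4 = 605/256.
x_5 = (-3·(605/256) + 8)/4 = 233/1024.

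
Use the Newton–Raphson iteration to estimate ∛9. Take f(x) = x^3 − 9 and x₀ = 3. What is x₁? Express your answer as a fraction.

f'(x) = 3x^2.
f(3) = 18, f'(3) = 27, so x₁ = 3 − 18/27 = 7/3.

7/3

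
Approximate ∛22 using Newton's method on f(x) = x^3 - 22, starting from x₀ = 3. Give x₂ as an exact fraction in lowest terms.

f'(x) = 3x^2.
f(3) = 5, f'(3) = 27, so x₁ = 3 - 5/27 = 76/27.
f(76/27) = 5950/19683, f'(76/27) = 5776/243, so x₂ = (76/27) - (5950/19683)/(5776/243) = 655489/233928.

655489/233928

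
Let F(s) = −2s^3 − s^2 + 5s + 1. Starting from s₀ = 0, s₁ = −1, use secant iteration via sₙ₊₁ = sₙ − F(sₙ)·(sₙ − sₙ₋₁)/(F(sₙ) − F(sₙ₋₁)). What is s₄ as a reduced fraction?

−6773/34661

F(0) = 1, F(−1) = −3. s₂ = (−1) − (−3)·((−1) − 0)/((−3) − 1) = −1/4.
F(−1) = −3, F(−1/4) = −9/32. s₃ = (−1/4) − (−9/32)·((−1/4) − (−1))/((−9/32) − (−3)) = −5/29.
F(−1/4) = −9/32, F(−5/29) = 2889/24389. s₄ = (−5/29) − (2889/24389)·((−5/29) − (−1/4))/((2889/24389) − (−9/32)) = −6773/34661.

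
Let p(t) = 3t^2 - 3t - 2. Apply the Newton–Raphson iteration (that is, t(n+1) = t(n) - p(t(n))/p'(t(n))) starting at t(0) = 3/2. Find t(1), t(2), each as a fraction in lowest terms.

p'(t) = 6t - 3.
p(3/2) = 1/4, p'(3/2) = 6, so t(1) = (3/2) - (1/4)/6 = 35/24.
p(35/24) = 1/192, p'(35/24) = 23/4, so t(2) = (35/24) - (1/192)/(23/4) = 1609/1104.

t(1) = 35/24, t(2) = 1609/1104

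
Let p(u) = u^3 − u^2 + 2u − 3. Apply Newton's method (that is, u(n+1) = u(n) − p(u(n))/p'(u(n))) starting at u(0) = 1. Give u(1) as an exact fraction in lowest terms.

p'(u) = 3u^2 − 2u + 2.
p(1) = −1, p'(1) = 3, so u(1) = 1 − (−1)/3 = 4/3.

4/3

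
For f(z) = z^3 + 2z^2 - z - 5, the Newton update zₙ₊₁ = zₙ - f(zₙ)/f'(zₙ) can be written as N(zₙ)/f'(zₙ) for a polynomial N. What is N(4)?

f'(z) = 3z^2 + 4z - 1.
N(z) = z·f'(z) - f(z) = z·(3z^2 + 4z - 1) - (z^3 + 2z^2 - z - 5) = 2z^3 + 2z^2 + 5.
N(4) = 165.

165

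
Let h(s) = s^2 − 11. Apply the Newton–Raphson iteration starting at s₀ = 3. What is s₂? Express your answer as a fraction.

h'(s) = 2s.
h(3) = −2, h'(3) = 6, so s₁ = 3 − (−2)/6 = 10/3.
h(10/3) = 1/9, h'(10/3) = 20/3, so s₂ = (10/3) − (1/9)/(20/3) = 199/60.

199/60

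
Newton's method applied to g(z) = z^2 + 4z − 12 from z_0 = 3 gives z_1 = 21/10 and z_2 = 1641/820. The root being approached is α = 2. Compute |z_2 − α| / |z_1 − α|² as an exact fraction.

z_1 − α = 21/10 − 2 = 1/10, so |z_1 − α| = 1/10.
z_2 − α = 1641/820 − 2 = 1/820, so |z_2 − α| = 1/820.
|z_1 − α|² = 1/100.
Ratio = (1/820) / (1/100) = 5/41.

5/41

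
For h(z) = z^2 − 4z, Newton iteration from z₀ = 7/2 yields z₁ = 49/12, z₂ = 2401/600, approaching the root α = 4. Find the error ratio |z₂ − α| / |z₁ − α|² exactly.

6/25

z₁ − α = 49/12 − 4 = 1/12, so |z₁ − α| = 1/12.
z₂ − α = 2401/600 − 4 = 1/600, so |z₂ − α| = 1/600.
|z₁ − α|² = 1/144.
Ratio = (1/600) / (1/144) = 6/25.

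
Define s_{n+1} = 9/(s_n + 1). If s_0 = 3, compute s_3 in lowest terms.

117/49

s_1 = 9/(3 + 1) = 9/4.
s_2 = 9/(9/4 + 1) = 36/13.
s_3 = 9/(36/13 + 1) = 117/49.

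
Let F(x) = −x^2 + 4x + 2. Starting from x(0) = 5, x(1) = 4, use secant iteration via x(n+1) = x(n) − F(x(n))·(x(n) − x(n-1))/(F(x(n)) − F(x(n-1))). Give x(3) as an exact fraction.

F(5) = −3, F(4) = 2. x(2) = 4 − 2·(4 − 5)/(2 − (−3)) = 22/5.
F(4) = 2, F(22/5) = 6/25. x(3) = (22/5) − (6/25)·((22/5) − 4)/((6/25) − 2) = 49/11.

49/11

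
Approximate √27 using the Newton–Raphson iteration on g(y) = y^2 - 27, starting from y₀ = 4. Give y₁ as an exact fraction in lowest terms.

43/8

g'(y) = 2y.
g(4) = -11, g'(4) = 8, so y₁ = 4 - (-11)/8 = 43/8.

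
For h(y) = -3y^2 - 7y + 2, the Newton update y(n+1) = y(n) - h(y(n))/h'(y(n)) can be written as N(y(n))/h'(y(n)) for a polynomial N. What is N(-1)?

h'(y) = -6y - 7.
N(y) = y·h'(y) - h(y) = y·(-6y - 7) - (-3y^2 - 7y + 2) = -3y^2 - 2.
N(-1) = -5.

-5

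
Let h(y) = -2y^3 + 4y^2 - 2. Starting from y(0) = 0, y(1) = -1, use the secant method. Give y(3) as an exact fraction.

-19/37

h(0) = -2, h(-1) = 4. y(2) = (-1) - 4·((-1) - 0)/(4 - (-2)) = -1/3.
h(-1) = 4, h(-1/3) = -40/27. y(3) = (-1/3) - (-40/27)·((-1/3) - (-1))/((-40/27) - 4) = -19/37.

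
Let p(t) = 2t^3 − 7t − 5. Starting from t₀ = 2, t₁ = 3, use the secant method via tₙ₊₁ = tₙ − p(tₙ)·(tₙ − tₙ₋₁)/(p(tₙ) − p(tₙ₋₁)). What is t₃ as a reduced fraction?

66425/31111

p(2) = −3, p(3) = 28. t₂ = 3 − 28·(3 − 2)/(28 − (−3)) = 65/31.
p(3) = 28, p(65/31) = −36960/29791. t₃ = (65/31) − (−36960/29791)·((65/31) − 3)/((−36960/29791) − 28) = 66425/31111.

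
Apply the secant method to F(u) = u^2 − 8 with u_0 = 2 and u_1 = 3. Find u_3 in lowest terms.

F(2) = −4, F(3) = 1. u_2 = 3 − 1·(3 − 2)/(1 − (−4)) = 14/5.
F(3) = 1, F(14/5) = −4/25. u_3 = (14/5) − (−4/25)·((14/5) − 3)/((−4/25) − 1) = 82/29.

82/29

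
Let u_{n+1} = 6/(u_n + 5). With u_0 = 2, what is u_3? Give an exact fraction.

u_1 = 6/(2 + 5) = 6/7.
u_2 = 6/(6/7 + 5) = 42/41.
u_3 = 6/(42/41 + 5) = 246/247.

246/247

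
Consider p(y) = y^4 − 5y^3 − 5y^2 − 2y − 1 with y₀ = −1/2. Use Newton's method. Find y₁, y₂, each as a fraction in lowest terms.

p'(y) = 4y^3 − 15y^2 − 10y − 2.
p(−1/2) = −9/16, p'(−1/2) = −5/4, so y₁ = (−1/2) − (−9/16)/(−5/4) = −19/20.
p(−19/20) = 238221/160000, p'(−19/20) = −9467/1000, so y₂ = (−19/20) − (238221/160000)/(−9467/1000) = −1200763/1514720.

y₁ = −19/20, y₂ = −1200763/1514720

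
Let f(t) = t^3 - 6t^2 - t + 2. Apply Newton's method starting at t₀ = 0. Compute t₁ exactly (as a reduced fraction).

2

f'(t) = 3t^2 - 12t - 1.
f(0) = 2, f'(0) = -1, so t₁ = 0 - 2/(-1) = 2.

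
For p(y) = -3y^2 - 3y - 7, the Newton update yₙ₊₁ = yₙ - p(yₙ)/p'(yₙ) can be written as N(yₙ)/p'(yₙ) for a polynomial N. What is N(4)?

-41

p'(y) = -6y - 3.
N(y) = y·p'(y) - p(y) = y·(-6y - 3) - (-3y^2 - 3y - 7) = -3y^2 + 7.
N(4) = -41.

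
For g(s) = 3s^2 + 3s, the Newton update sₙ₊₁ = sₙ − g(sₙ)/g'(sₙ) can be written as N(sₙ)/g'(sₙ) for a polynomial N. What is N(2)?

12

g'(s) = 6s + 3.
N(s) = s·g'(s) − g(s) = s·(6s + 3) − (3s^2 + 3s) = 3s^2.
N(2) = 12.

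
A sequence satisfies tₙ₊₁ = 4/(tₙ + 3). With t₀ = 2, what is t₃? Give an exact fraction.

76/77

t₁ = 4/(2 + 3) = 4/5.
t₂ = 4/(4/5 + 3) = 20/19.
t₃ = 4/(20/19 + 3) = 76/77.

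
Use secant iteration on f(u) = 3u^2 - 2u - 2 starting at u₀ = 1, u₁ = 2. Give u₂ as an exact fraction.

f(1) = -1, f(2) = 6. u₂ = 2 - 6·(2 - 1)/(6 - (-1)) = 8/7.

8/7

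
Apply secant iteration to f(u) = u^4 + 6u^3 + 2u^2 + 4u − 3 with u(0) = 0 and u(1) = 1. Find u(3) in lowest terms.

f(0) = −3, f(1) = 10. u(2) = 1 − 10·(1 − 0)/(10 − (−3)) = 3/13.
f(1) = 10, f(3/13) = −54090/28561. u(3) = (3/13) − (−54090/28561)·((3/13) − 1)/((−54090/28561) − 10) = 1200/3397.

1200/3397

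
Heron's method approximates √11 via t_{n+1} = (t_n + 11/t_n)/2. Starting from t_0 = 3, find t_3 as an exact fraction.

t_1 = (3 + 11/3)/2 = 10/3.
t_2 = (10/3 + 11/(10/3))/2 = 199/60.
t_3 = (199/60 + 11/(199/60))/2 = 79201/23880.

79201/23880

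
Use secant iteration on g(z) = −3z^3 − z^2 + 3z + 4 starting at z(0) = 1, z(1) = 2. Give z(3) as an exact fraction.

1364/1123

g(1) = 3, g(2) = −18. z(2) = 2 − (−18)·(2 − 1)/((−18) − 3) = 8/7.
g(2) = −18, g(8/7) = 564/343. z(3) = (8/7) − (564/343)·((8/7) − 2)/((564/343) − (−18)) = 1364/1123.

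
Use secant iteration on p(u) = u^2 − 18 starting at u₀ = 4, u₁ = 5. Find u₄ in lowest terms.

p(4) = −2, p(5) = 7. u₂ = 5 − 7·(5 − 4)/(7 − (−2)) = 38/9.
p(5) = 7, p(38/9) = −14/81. u₃ = (38/9) − (−14/81)·((38/9) − 5)/((−14/81) − 7) = 352/83.
p(38/9) = −14/81, p(352/83) = −98/6889. u₄ = (352/83) − (−98/6889)·((352/83) − (38/9))/((−98/6889) − (−14/81)) = 13411/3161.

13411/3161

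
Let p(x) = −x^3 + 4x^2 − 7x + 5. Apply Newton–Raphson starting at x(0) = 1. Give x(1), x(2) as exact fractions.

p'(x) = −3x^2 + 8x − 7.
p(1) = 1, p'(1) = −2, so x(1) = 1 − 1/(−2) = 3/2.
p(3/2) = 1/8, p'(3/2) = −7/4, so x(2) = (3/2) − (1/8)/(−7/4) = 11/7.

x(1) = 3/2, x(2) = 11/7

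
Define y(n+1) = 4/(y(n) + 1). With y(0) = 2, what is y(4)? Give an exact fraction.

76/47

y(1) = 4/(2 + 1) = 4/3.
y(2) = 4/(4/3 + 1) = 12/7.
y(3) = 4/(12/7 + 1) = 28/19.
y(4) = 4/(28/19 + 1) = 76/47.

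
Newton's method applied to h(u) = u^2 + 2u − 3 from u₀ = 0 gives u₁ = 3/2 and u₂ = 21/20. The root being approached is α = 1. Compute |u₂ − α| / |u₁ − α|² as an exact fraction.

u₁ − α = 3/2 − 1 = 1/2, so |u₁ − α| = 1/2.
u₂ − α = 21/20 − 1 = 1/20, so |u₂ − α| = 1/20.
|u₁ − α|² = 1/4.
Ratio = (1/20) / (1/4) = 1/5.

1/5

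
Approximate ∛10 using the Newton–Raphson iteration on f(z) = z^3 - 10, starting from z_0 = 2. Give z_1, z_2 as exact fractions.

f'(z) = 3z^2.
f(2) = -2, f'(2) = 12, so z_1 = 2 - (-2)/12 = 13/6.
f(13/6) = 37/216, f'(13/6) = 169/12, so z_2 = (13/6) - (37/216)/(169/12) = 3277/1521.

z_1 = 13/6, z_2 = 3277/1521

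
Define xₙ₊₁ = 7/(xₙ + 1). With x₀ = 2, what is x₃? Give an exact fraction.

x₁ = 7/(2 + 1) = 7/3.
x₂ = 7/(7/3 + 1) = 21/10.
x₃ = 7/(21/10 + 1) = 70/31.

70/31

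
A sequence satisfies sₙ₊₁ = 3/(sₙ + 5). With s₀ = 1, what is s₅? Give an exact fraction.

s₁ = 3/(1 + 5) = 1/2.
s₂ = 3/(1/2 + 5) = 6/11.
s₃ = 3/(6/11 + 5) = 33/61.
s₄ = 3/(33/61 + 5) = 183/338.
s₅ = 3/(183/338 + 5) = 1014/1873.

1014/1873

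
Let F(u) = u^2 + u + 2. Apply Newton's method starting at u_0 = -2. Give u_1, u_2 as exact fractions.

u_1 = -2/3, u_2 = 14/3

F'(u) = 2u + 1.
F(-2) = 4, F'(-2) = -3, so u_1 = (-2) - 4/(-3) = -2/3.
F(-2/3) = 16/9, F'(-2/3) = -1/3, so u_2 = (-2/3) - (16/9)/(-1/3) = 14/3.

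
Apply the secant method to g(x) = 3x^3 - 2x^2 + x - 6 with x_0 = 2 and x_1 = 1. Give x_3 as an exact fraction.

191/127

g(2) = 12, g(1) = -4. x_2 = 1 - (-4)·(1 - 2)/((-4) - 12) = 5/4.
g(1) = -4, g(5/4) = -129/64. x_3 = (5/4) - (-129/64)·((5/4) - 1)/((-129/64) - (-4)) = 191/127.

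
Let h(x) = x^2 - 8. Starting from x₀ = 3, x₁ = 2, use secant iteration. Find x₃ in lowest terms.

h(3) = 1, h(2) = -4. x₂ = 2 - (-4)·(2 - 3)/((-4) - 1) = 14/5.
h(2) = -4, h(14/5) = -4/25. x₃ = (14/5) - (-4/25)·((14/5) - 2)/((-4/25) - (-4)) = 17/6.

17/6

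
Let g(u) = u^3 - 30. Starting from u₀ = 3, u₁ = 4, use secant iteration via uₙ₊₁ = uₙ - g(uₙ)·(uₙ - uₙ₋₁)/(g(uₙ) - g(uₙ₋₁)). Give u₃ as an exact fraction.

80271/25886

g(3) = -3, g(4) = 34. u₂ = 4 - 34·(4 - 3)/(34 - (-3)) = 114/37.
g(4) = 34, g(114/37) = -38046/50653. u₃ = (114/37) - (-38046/50653)·((114/37) - 4)/((-38046/50653) - 34) = 80271/25886.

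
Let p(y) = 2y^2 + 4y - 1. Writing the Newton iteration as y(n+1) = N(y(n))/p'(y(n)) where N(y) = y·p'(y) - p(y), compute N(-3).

19

p'(y) = 4y + 4.
N(y) = y·p'(y) - p(y) = y·(4y + 4) - (2y^2 + 4y - 1) = 2y^2 + 1.
N(-3) = 19.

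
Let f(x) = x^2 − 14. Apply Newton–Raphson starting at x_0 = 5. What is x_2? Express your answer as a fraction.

2921/780

f'(x) = 2x.
f(5) = 11, f'(5) = 10, so x_1 = 5 − 11/10 = 39/10.
f(39/10) = 121/100, f'(39/10) = 39/5, so x_2 = (39/10) − (121/100)/(39/5) = 2921/780.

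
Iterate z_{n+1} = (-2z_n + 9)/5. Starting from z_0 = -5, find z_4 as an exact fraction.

703/625

z_1 = (-2·(-5) + 9)/5 = 19/5.
z_2 = (-2·(19/5) + 9)/5 = 7/25.
z_3 = (-2·(7/25) + 9)/5 = 211/125.
z_4 = (-2·(211/125) + 9)/5 = 703/625.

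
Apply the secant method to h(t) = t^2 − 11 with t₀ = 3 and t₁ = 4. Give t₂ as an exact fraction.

h(3) = −2, h(4) = 5. t₂ = 4 − 5·(4 − 3)/(5 − (−2)) = 23/7.

23/7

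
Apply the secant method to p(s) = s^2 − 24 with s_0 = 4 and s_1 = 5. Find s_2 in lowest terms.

44/9

p(4) = −8, p(5) = 1. s_2 = 5 − 1·(5 − 4)/(1 − (−8)) = 44/9.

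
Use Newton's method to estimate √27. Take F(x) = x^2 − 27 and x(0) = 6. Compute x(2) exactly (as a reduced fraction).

F'(x) = 2x.
F(6) = 9, F'(6) = 12, so x(1) = 6 − 9/12 = 21/4.
F(21/4) = 9/16, F'(21/4) = 21/2, so x(2) = (21/4) − (9/16)/(21/2) = 291/56.

291/56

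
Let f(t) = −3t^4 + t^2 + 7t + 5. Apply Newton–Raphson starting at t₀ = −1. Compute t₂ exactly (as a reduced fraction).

−625813/905097

f'(t) = −12t^3 + 2t + 7.
f(−1) = −4, f'(−1) = 17, so t₁ = (−1) − (−4)/17 = −13/17.
f(−13/17) = −66320/83521, f'(−13/17) = 53241/4913, so t₂ = (−13/17) − (−66320/83521)/(53241/4913) = −625813/905097.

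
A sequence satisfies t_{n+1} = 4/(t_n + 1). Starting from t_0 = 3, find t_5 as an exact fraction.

t_1 = 4/(3 + 1) = 1.
t_2 = 4/(1 + 1) = 2.
t_3 = 4/(2 + 1) = 4/3.
t_4 = 4/(4/3 + 1) = 12/7.
t_5 = 4/(12/7 + 1) = 28/19.

28/19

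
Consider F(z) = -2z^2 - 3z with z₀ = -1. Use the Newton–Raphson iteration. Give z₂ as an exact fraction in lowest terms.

-8/5

F'(z) = -4z - 3.
F(-1) = 1, F'(-1) = 1, so z₁ = (-1) - 1/1 = -2.
F(-2) = -2, F'(-2) = 5, so z₂ = (-2) - (-2)/5 = -8/5.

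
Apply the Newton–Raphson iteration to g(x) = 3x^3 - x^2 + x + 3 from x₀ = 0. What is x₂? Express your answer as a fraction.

g'(x) = 9x^2 - 2x + 1.
g(0) = 3, g'(0) = 1, so x₁ = 0 - 3/1 = -3.
g(-3) = -90, g'(-3) = 88, so x₂ = (-3) - (-90)/88 = -87/44.

-87/44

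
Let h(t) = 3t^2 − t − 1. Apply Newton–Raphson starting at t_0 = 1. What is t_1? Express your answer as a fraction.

h'(t) = 6t − 1.
h(1) = 1, h'(1) = 5, so t_1 = 1 − 1/5 = 4/5.

4/5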